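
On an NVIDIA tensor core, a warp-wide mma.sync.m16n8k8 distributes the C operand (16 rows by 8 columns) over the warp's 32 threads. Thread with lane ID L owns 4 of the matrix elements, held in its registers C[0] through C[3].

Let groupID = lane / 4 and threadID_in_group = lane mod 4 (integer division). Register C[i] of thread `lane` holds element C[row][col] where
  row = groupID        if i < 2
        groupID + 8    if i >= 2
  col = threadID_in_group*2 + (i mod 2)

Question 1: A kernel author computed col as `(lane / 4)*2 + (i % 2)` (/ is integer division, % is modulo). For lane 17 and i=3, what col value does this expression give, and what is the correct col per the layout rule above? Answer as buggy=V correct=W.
buggy=9 correct=3

`(lane / 4)*2 + (i % 2)`[17,3]->9
L=17->g=17>>2=4, t=17&3=1
[3]->row 4+8=12  col 1·2+1=3
col: 9 vs 3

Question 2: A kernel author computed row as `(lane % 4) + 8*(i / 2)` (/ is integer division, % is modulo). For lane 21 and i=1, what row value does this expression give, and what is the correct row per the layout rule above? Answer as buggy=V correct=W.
buggy=1 correct=5

`(lane % 4) + 8*(i / 2)`[21,1]→1
L=21→G=21>>2=5, T=21&3=1
[1]→row 5+0=5  col 1·2+1=3
row: 1 vs 5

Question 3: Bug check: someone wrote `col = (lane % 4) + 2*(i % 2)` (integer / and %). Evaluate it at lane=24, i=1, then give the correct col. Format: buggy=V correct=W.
buggy=2 correct=1

`(lane % 4) + 2*(i % 2)`[24,1]⇒2
lane 24: gr=6 (24/4), th=0 (24%4)
i=1: r=6+0=6, c=0*2+1=1
col: 2 vs 1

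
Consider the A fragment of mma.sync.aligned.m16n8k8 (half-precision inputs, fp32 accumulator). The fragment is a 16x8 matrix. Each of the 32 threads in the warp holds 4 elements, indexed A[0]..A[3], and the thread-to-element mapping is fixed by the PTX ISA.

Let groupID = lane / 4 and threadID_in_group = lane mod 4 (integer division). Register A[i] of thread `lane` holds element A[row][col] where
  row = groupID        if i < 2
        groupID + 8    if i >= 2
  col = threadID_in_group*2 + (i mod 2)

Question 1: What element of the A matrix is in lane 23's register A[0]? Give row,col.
L=23->g=23>>2=5, t=23&3=3
[0]->row 5+0=5  col 3·2+0=6

5,6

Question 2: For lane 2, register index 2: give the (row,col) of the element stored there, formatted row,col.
8,4

L=2=>grp=2>>2=0, tig=2&3=2
[2]=>row 0+8=8  col 2·2+0=4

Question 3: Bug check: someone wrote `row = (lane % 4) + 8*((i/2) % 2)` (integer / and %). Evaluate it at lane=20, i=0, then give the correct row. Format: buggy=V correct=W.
`(lane % 4) + 8*((i/2) % 2)`[20,0]→0
lane 20→20/4=5, 20 mod 4=0
i=0  r:5+0→5  c:2·0+0→0
row: 0 vs 5

buggy=0 correct=5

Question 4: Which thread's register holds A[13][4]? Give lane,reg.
r=13→G=5,rhi=1  c=4→T=2,p=0
L=5*4+2=22  i=1*2+0=2

22,2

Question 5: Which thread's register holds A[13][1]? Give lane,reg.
r=13⇒gr=5,Rb=1  c=1⇒th=0,odd=1
L=5*4+0=20  i=1*2+1=3

20,3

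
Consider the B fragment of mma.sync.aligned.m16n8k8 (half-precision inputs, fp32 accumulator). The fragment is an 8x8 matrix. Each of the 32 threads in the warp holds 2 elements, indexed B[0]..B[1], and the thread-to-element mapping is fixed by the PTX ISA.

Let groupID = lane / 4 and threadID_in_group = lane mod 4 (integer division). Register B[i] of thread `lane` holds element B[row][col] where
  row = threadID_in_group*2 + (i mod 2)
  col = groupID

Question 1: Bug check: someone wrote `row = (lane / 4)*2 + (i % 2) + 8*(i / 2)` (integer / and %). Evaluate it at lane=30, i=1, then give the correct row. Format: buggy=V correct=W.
`(lane / 4)*2 + (i % 2) + 8*(i / 2)`[30,1]→15
30: G=7,T=2
[1] (2*2+1,7) = (5,7)
row: 15 vs 5

buggy=15 correct=5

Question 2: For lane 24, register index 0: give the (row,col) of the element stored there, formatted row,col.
0,6

L=24→G=24>>2=6, T=24&3=0
[0]→row 0·2+0=0  col G=6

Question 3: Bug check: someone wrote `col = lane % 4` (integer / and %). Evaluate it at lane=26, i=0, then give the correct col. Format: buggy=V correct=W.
`lane % 4`[26,0]->2
26: g=6,t=2
[0] (2*2+0,6) = (4,6)
col: 2 vs 6

buggy=2 correct=6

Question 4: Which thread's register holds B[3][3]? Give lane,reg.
c: 3->gid=3  r: 3->tid=1,i&1=1
L=3*4+1=13  i=1=1

13,1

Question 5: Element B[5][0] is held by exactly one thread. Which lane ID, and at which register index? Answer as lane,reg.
c: 0->gid=0  r: 5->tid=2,i&1=1
L=0*4+2=2  i=1=1

2,1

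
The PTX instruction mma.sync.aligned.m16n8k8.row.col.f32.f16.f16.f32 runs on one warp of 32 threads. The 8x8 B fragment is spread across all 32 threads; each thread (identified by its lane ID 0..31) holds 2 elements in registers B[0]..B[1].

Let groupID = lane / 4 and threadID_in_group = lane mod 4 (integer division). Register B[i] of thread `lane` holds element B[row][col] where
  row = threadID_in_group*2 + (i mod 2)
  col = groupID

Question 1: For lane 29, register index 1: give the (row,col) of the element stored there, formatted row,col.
3,7

L=29=>grp=29>>2=7, tig=29&3=1
[1]=>row 1·2+1=3  col grp=7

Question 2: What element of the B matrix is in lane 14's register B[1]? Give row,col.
lane 14: g=3 (14/4), t=2 (14%4)
i=1: r=2*2+1=5, c=g=3

5,3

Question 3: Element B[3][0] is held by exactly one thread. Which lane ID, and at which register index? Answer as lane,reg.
1,1

c=0->g=0  r=3->t=1,b0=1
L=0*4+1=1  i=1=1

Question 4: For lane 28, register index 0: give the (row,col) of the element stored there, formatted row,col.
0,7

lane 28->28/4=7, 28 mod 4=0
i=0  r:2·0+0->0  c:7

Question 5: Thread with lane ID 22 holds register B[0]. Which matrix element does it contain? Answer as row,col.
4,5

L=22->gid=22>>2=5, tid=22&3=2
[0]->row 2·2+0=4  col gid=5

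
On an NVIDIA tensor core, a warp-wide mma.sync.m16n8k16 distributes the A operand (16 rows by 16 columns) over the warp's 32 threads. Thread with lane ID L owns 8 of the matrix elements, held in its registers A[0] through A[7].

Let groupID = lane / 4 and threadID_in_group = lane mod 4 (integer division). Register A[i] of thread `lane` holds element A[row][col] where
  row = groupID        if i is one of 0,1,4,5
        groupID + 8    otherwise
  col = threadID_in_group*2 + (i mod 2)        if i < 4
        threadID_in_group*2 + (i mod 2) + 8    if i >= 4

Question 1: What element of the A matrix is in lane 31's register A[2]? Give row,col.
L=31→G=31>>2=7, T=31&3=3
[2]→row 7+8=15  col 3·2+0+0=6

15,6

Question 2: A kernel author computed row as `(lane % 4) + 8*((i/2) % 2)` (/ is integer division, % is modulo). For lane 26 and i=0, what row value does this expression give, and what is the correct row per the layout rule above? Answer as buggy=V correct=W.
`(lane % 4) + 8*((i/2) % 2)`[26,0]⇒2
L=26⇒gr=26>>2=6, th=26&3=2
[0]⇒row 6+0=6  col 2·2+0+0=4
row: 2 vs 6

buggy=2 correct=6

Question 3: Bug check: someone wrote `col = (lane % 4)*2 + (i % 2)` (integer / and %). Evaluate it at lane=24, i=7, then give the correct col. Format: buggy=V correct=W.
buggy=1 correct=9

`(lane % 4)*2 + (i % 2)`[24,7]->1
24: gid=6,tid=0
[7] (6+8,0*2+1+8) = (14,9)
col: 1 vs 9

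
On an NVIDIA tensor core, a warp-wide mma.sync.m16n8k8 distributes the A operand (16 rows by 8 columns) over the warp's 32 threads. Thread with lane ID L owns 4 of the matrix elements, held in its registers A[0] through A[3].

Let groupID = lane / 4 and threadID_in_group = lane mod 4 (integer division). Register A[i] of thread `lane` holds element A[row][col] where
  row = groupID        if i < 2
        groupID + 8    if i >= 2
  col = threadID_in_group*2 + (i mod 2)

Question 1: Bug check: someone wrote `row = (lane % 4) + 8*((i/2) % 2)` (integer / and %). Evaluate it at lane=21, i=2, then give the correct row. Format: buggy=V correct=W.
`(lane % 4) + 8*((i/2) % 2)`[21,2]=>9
21: grp=5,tig=1
[2] (5+8,1*2+0) = (13,2)
row: 9 vs 13

buggy=9 correct=13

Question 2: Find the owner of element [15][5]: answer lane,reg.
r=15⇒gr=7,Rb=1  c=5⇒th=2,odd=1
L=7*4+2=30  i=1*2+1=3

30,3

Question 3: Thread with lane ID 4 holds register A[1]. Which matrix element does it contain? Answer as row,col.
1,1

lane 4→4/4=1, 4 mod 4=0
i=1  r:1+0→1  c:2·0+1→1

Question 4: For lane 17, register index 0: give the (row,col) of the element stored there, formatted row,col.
4,2

17: gr=4,th=1
[0] (4+0,1*2+0) = (4,2)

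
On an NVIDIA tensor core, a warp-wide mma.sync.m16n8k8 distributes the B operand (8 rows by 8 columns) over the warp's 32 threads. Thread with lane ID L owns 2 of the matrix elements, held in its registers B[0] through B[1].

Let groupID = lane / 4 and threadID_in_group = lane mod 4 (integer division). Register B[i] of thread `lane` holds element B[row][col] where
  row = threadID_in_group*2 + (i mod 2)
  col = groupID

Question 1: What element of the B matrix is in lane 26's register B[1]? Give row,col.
lane 26: G=6 (26/4), T=2 (26%4)
i=1: r=2*2+1=5, c=G=6

5,6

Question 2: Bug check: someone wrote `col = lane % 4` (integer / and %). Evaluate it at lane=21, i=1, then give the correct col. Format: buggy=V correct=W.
buggy=1 correct=5

`lane % 4`[21,1]->1
21: g=5,t=1
[1] (1*2+1,5) = (3,5)
col: 1 vs 5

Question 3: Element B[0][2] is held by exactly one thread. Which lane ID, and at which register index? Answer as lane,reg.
c:2=>grp=2  r:0=>tig=0,lo=0
L=2*4+0=8  i=0=0

8,0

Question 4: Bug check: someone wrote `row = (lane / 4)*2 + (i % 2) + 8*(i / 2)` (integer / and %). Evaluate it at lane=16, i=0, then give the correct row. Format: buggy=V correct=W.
`(lane / 4)*2 + (i % 2) + 8*(i / 2)`[16,0]->8
16: g=4,t=0
[0] (0*2+0,4) = (0,4)
row: 8 vs 0

buggy=8 correct=0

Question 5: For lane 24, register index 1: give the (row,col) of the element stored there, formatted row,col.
L=24->gid=24>>2=6, tid=24&3=0
[1]->row 0·2+1=1  col gid=6

1,6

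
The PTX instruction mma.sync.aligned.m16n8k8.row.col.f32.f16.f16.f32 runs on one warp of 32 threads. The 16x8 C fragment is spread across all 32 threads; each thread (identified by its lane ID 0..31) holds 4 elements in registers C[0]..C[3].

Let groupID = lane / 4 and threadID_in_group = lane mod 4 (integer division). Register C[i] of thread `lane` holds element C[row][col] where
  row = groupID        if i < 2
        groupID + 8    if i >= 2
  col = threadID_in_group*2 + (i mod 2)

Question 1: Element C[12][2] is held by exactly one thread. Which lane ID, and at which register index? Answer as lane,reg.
r=12->g=4,rb=1  c=2->t=1,b0=0
L=4*4+1=17  i=1*2+0=2

17,2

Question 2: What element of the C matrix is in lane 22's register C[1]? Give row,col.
5,5

lane 22=>22/4=5, 22 mod 4=2
i=1  r:5+0=>5  c:2·2+1=>5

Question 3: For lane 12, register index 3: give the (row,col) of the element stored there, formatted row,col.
11,1

12: gid=3,tid=0
[3] (3+8,0*2+1) = (11,1)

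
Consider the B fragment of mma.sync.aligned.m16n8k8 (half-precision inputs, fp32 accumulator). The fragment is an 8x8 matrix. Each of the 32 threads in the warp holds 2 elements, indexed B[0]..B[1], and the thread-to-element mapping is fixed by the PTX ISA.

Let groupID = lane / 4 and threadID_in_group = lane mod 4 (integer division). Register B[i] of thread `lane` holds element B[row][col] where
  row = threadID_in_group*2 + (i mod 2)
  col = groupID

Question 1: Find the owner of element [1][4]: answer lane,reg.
16,1

c:4=>grp=4  r:1=>tig=0,lo=1
L=4*4+0=16  i=1=1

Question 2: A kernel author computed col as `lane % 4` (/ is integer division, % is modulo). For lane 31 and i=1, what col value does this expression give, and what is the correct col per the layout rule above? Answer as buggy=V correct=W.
buggy=3 correct=7

`lane % 4`[31,1]->3
lane 31->31/4=7, 31 mod 4=3
i=1  r:2·3+1->7  c:7
col: 3 vs 7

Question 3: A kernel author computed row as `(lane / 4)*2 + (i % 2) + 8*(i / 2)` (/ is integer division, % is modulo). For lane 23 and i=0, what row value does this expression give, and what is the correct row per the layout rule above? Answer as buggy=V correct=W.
buggy=10 correct=6

`(lane / 4)*2 + (i % 2) + 8*(i / 2)`[23,0]->10
L=23->g=23>>2=5, t=23&3=3
[0]->row 3·2+0=6  col g=5
row: 10 vs 6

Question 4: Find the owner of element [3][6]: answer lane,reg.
c=6⇒gr=6  r=3⇒th=1,odd=1
L=6*4+1=25  i=1=1

25,1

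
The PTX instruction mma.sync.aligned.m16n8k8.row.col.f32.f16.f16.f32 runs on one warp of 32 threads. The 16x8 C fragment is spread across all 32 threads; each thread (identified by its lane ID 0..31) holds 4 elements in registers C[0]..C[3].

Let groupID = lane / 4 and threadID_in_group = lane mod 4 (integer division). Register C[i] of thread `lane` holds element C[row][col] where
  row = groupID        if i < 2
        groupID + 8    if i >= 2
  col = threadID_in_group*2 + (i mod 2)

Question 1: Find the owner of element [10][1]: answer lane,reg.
r=10→G=2,rhi=1  c=1→T=0,p=1
L=2*4+0=8  i=1*2+1=3

8,3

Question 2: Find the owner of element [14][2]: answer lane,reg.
r=14⇒gr=6,Rb=1  c=2⇒th=1,odd=0
L=6*4+1=25  i=1*2+0=2

25,2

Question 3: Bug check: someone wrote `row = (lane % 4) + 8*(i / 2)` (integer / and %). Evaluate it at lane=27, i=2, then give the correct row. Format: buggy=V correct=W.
buggy=11 correct=14

`(lane % 4) + 8*(i / 2)`[27,2]→11
lane 27: G=6 (27/4), T=3 (27%4)
i=2: r=6+8=14, c=3*2+0=6
row: 11 vs 14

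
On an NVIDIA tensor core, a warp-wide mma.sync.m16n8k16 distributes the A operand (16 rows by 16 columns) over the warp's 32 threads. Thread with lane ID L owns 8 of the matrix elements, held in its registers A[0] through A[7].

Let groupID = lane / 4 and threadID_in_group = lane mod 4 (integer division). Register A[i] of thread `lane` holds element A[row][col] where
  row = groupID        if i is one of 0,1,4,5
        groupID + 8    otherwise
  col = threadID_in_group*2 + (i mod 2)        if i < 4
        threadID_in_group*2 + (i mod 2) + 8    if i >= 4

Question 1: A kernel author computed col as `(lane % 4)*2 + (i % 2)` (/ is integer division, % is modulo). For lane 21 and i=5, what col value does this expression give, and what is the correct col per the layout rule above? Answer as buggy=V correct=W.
buggy=3 correct=11

`(lane % 4)*2 + (i % 2)`[21,5]->3
21: g=5,t=1
[5] (5+0,1*2+1+8) = (5,11)
col: 3 vs 11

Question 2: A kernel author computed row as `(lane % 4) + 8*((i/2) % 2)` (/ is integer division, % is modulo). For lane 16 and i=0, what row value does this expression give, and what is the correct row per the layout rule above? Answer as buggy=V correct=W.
buggy=0 correct=4

`(lane % 4) + 8*((i/2) % 2)`[16,0]->0
lane 16->16/4=4, 16 mod 4=0
i=0  r:4+0->4  c:2·0+0+0->0
row: 0 vs 4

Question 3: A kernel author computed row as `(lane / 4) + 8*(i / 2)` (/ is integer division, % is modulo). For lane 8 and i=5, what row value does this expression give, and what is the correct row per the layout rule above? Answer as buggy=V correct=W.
buggy=18 correct=2

`(lane / 4) + 8*(i / 2)`[8,5]⇒18
8: gr=2,th=0
[5] (2+0,0*2+1+8) = (2,9)
row: 18 vs 2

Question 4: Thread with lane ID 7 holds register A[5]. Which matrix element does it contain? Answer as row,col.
lane 7: gr=1 (7/4), th=3 (7%4)
i=5: r=1+0=1, c=3*2+1+8=15

1,15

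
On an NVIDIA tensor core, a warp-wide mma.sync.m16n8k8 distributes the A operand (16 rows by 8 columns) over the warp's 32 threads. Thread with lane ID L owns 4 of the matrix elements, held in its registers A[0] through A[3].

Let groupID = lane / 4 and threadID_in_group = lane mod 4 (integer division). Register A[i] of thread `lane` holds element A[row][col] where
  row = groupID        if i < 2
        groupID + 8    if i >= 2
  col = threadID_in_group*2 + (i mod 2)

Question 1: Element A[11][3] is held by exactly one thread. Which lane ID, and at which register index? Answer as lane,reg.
r=11->g=3,rb=1  c=3->t=1,b0=1
L=3*4+1=13  i=1*2+1=3

13,3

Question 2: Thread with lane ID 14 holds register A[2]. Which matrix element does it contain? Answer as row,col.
L=14=>grp=14>>2=3, tig=14&3=2
[2]=>row 3+8=11  col 2·2+0=4

11,4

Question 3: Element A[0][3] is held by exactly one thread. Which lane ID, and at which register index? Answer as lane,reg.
r: 0->gid=0,r8=0  c: 3->tid=1,i&1=1
L=0*4+1=1  i=0*2+1=1

1,1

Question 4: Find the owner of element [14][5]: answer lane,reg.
26,3

r=14->g=6,rb=1  c=5->t=2,b0=1
L=6*4+2=26  i=1*2+1=3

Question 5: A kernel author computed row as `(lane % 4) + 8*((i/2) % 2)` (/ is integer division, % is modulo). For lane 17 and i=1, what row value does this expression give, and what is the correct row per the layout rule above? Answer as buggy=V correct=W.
buggy=1 correct=4

`(lane % 4) + 8*((i/2) % 2)`[17,1]→1
17: G=4,T=1
[1] (4+0,1*2+1) = (4,3)
row: 1 vs 4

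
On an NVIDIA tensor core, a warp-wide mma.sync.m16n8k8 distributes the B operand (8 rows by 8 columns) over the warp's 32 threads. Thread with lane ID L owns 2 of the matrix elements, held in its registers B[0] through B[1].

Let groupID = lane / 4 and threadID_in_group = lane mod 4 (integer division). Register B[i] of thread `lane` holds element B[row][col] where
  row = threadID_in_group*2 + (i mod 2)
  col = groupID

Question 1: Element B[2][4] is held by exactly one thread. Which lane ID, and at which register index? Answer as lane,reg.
c: 4->gid=4  r: 2->tid=1,i&1=0
L=4*4+1=17  i=0=0

17,0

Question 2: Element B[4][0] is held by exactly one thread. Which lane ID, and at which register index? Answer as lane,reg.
c=0->g=0  r=4->t=2,b0=0
L=0*4+2=2  i=0=0

2,0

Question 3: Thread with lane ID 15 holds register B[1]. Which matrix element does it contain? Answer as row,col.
lane 15: g=3 (15/4), t=3 (15%4)
i=1: r=3*2+1=7, c=g=3

7,3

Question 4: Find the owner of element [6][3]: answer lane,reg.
15,0

c=3→G=3  r=6→T=3,p=0
L=3*4+3=15  i=0=0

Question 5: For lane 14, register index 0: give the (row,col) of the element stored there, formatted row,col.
4,3

L=14->gid=14>>2=3, tid=14&3=2
[0]->row 2·2+0=4  col gid=3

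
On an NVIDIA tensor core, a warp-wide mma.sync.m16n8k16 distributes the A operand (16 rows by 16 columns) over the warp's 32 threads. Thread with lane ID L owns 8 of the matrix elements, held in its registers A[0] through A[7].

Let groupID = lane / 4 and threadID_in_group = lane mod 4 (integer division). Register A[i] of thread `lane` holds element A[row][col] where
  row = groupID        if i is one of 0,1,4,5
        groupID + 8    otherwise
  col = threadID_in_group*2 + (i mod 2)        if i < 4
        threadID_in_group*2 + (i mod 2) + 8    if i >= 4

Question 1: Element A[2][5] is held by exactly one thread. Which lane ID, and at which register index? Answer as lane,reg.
r=2⇒gr=2,Rb=0  c=5⇒Cb=0,th=2,odd=1
L=2*4+2=10  i=0*4+0*2+1=1

10,1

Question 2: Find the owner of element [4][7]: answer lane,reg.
19,1

r: 4->gid=4,r8=0  c: 7->c8=0,tid=3,i&1=1
L=4*4+3=19  i=0*4+0*2+1=1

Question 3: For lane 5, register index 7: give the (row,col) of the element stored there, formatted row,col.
5: gr=1,th=1
[7] (1+8,1*2+1+8) = (9,11)

9,11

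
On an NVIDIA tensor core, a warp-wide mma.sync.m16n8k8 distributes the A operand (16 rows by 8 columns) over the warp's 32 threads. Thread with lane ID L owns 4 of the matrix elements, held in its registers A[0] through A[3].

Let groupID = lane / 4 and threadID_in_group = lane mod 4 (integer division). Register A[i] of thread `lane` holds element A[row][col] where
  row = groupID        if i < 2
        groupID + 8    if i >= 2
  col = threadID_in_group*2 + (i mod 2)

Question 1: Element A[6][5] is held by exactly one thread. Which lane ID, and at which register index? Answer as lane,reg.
r: 6->gid=6,r8=0  c: 5->tid=2,i&1=1
L=6*4+2=26  i=0*2+1=1

26,1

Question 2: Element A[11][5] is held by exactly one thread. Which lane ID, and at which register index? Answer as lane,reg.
14,3

r=11->g=3,rb=1  c=5->t=2,b0=1
L=3*4+2=14  i=1*2+1=3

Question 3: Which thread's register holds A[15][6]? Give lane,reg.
31,2

r:15=>grp=7,rB=1  c:6=>tig=3,lo=0
L=7*4+3=31  i=1*2+0=2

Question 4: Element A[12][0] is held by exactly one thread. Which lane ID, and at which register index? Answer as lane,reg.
16,2

r: 12->gid=4,r8=1  c: 0->tid=0,i&1=0
L=4*4+0=16  i=1*2+0=2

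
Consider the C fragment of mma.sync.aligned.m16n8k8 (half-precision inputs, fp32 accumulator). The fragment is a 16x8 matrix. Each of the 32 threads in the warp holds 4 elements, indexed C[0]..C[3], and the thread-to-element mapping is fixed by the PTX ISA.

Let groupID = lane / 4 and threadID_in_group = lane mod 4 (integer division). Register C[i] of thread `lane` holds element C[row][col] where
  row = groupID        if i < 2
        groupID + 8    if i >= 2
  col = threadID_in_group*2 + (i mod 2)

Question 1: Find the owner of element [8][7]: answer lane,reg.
r=8→G=0,rhi=1  c=7→T=3,p=1
L=0*4+3=3  i=1*2+1=3

3,3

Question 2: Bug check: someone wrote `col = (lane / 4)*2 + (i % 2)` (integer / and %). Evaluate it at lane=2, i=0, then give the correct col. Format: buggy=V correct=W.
`(lane / 4)*2 + (i % 2)`[2,0]⇒0
L=2⇒gr=2>>2=0, th=2&3=2
[0]⇒row 0+0=0  col 2·2+0=4
col: 0 vs 4

buggy=0 correct=4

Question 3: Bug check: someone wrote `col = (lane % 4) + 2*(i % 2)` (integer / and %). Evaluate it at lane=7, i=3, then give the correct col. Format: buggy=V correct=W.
`(lane % 4) + 2*(i % 2)`[7,3]->5
L=7->g=7>>2=1, t=7&3=3
[3]->row 1+8=9  col 3·2+1=7
col: 5 vs 7

buggy=5 correct=7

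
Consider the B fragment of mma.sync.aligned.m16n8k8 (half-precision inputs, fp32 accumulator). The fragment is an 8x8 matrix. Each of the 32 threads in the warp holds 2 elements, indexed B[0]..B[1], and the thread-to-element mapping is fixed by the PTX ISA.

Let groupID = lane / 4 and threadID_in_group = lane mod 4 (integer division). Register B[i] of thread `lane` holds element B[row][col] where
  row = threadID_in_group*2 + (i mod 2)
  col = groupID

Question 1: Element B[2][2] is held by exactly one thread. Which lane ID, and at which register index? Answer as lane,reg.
9,0

c: 2->gid=2  r: 2->tid=1,i&1=0
L=2*4+1=9  i=0=0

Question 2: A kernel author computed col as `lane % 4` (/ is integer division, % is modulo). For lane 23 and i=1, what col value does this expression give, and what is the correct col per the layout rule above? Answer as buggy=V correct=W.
`lane % 4`[23,1]=>3
L=23=>grp=23>>2=5, tig=23&3=3
[1]=>row 3·2+1=7  col grp=5
col: 3 vs 5

buggy=3 correct=5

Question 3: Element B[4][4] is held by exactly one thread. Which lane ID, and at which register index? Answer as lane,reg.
18,0

c=4→G=4  r=4→T=2,p=0
L=4*4+2=18  i=0=0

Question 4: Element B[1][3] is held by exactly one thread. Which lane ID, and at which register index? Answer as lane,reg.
c=3→G=3  r=1→T=0,p=1
L=3*4+0=12  i=1=1

12,1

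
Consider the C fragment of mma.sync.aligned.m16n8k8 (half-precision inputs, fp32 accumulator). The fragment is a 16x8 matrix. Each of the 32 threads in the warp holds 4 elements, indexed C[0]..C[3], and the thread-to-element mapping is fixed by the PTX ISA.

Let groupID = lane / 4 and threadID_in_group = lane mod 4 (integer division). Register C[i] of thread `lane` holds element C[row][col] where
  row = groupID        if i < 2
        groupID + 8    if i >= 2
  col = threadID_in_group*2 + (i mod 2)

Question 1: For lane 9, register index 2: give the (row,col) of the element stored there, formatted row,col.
10,2

L=9->g=9>>2=2, t=9&3=1
[2]->row 2+8=10  col 1·2+0=2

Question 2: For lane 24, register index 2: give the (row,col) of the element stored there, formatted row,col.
14,0

24: gid=6,tid=0
[2] (6+8,0*2+0) = (14,0)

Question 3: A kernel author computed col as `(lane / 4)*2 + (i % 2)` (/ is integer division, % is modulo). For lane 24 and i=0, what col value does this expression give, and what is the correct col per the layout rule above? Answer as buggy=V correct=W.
buggy=12 correct=0

`(lane / 4)*2 + (i % 2)`[24,0]=>12
24: grp=6,tig=0
[0] (6+0,0*2+0) = (6,0)
col: 12 vs 0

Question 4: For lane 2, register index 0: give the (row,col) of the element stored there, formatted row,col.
0,4

L=2→G=2>>2=0, T=2&3=2
[0]→row 0+0=0  col 2·2+0=4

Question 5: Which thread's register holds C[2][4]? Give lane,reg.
10,0

r=2->g=2,rb=0  c=4->t=2,b0=0
L=2*4+2=10  i=0*2+0=0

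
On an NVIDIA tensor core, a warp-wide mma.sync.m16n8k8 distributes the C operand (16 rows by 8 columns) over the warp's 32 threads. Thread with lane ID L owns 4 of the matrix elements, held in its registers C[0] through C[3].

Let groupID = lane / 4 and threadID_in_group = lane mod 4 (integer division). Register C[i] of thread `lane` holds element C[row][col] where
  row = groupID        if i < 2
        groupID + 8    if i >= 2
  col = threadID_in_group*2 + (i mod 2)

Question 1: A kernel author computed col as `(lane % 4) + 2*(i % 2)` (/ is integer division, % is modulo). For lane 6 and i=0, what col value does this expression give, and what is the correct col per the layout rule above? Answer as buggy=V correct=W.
`(lane % 4) + 2*(i % 2)`[6,0]=>2
lane 6: grp=1 (6/4), tig=2 (6%4)
i=0: r=1+0=1, c=2*2+0=4
col: 2 vs 4

buggy=2 correct=4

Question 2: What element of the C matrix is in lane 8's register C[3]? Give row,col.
10,1

lane 8: gr=2 (8/4), th=0 (8%4)
i=3: r=2+8=10, c=0*2+1=1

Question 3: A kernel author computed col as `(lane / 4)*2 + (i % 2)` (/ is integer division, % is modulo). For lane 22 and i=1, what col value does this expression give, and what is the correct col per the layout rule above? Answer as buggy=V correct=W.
buggy=11 correct=5

`(lane / 4)*2 + (i % 2)`[22,1]->11
22: gid=5,tid=2
[1] (5+0,2*2+1) = (5,5)
col: 11 vs 5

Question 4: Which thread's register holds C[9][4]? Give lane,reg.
6,2

r:9=>grp=1,rB=1  c:4=>tig=2,lo=0
L=1*4+2=6  i=1*2+0=2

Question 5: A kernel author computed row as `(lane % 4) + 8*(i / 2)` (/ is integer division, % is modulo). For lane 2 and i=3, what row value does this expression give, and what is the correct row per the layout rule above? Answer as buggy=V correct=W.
buggy=10 correct=8

`(lane % 4) + 8*(i / 2)`[2,3]->10
lane 2: gid=0 (2/4), tid=2 (2%4)
i=3: r=0+8=8, c=2*2+1=5
row: 10 vs 8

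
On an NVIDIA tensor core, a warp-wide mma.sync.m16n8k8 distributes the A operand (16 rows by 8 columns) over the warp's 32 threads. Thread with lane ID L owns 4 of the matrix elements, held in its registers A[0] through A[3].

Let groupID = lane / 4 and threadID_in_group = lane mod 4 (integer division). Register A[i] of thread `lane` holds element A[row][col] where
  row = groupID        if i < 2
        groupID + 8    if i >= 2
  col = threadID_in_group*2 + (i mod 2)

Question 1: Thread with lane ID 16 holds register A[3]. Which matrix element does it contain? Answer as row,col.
lane 16: grp=4 (16/4), tig=0 (16%4)
i=3: r=4+8=12, c=0*2+1=1

12,1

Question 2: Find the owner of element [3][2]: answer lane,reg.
r=3→G=3,rhi=0  c=2→T=1,p=0
L=3*4+1=13  i=0*2+0=0

13,0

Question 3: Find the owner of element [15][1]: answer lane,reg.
r=15⇒gr=7,Rb=1  c=1⇒th=0,odd=1
L=7*4+0=28  i=1*2+1=3

28,3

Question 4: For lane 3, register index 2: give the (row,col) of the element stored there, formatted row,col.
8,6

3: grp=0,tig=3
[2] (0+8,3*2+0) = (8,6)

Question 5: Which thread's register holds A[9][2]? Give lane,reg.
5,2

r:9=>grp=1,rB=1  c:2=>tig=1,lo=0
L=1*4+1=5  i=1*2+0=2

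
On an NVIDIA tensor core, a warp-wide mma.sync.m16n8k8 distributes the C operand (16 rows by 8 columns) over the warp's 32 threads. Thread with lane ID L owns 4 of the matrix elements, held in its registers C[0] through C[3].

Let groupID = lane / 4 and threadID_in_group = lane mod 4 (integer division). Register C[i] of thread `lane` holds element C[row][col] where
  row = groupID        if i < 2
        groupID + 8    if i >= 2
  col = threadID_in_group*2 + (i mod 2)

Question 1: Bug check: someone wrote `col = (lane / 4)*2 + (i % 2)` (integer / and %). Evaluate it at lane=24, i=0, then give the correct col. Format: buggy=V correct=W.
buggy=12 correct=0

`(lane / 4)*2 + (i % 2)`[24,0]⇒12
lane 24⇒24/4=6, 24 mod 4=0
i=0  r:6+0⇒6  c:2·0+0⇒0
col: 12 vs 0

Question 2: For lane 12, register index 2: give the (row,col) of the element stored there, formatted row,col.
lane 12->12/4=3, 12 mod 4=0
i=2  r:3+8->11  c:2·0+0->0

11,0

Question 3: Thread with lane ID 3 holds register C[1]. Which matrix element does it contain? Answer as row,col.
3: gid=0,tid=3
[1] (0+0,3*2+1) = (0,7)

0,7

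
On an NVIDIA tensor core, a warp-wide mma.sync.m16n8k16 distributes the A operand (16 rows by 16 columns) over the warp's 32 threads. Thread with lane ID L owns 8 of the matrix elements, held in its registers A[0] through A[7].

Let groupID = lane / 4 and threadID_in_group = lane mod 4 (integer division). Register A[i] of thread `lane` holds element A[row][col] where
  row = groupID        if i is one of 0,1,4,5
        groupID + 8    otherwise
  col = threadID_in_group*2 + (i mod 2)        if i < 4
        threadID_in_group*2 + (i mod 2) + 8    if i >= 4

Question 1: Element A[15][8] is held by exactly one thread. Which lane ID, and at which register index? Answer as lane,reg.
28,6

r: 15->gid=7,r8=1  c: 8->c8=1,tid=0,i&1=0
L=7*4+0=28  i=1*4+1*2+0=6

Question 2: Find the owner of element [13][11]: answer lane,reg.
r=13→G=5,rhi=1  c=11→chi=1,T=1,p=1
L=5*4+1=21  i=1*4+1*2+1=7

21,7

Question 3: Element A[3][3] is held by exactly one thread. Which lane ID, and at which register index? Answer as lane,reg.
13,1

r: 3->gid=3,r8=0  c: 3->c8=0,tid=1,i&1=1
L=3*4+1=13  i=0*4+0*2+1=1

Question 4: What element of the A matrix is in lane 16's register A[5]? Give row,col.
4,9

lane 16: gid=4 (16/4), tid=0 (16%4)
i=5: r=4+0=4, c=0*2+1+8=9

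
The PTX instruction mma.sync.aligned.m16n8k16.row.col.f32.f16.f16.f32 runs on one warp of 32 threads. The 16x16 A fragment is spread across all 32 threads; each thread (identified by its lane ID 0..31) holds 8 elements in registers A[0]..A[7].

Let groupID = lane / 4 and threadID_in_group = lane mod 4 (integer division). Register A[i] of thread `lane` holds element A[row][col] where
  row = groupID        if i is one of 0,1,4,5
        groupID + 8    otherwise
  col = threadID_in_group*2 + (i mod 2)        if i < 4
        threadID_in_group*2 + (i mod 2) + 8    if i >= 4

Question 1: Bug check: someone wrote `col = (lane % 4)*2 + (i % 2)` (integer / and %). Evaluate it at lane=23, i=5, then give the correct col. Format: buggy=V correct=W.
`(lane % 4)*2 + (i % 2)`[23,5]=>7
23: grp=5,tig=3
[5] (5+0,3*2+1+8) = (5,15)
col: 7 vs 15

buggy=7 correct=15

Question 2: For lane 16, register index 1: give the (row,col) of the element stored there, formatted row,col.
4,1

lane 16: G=4 (16/4), T=0 (16%4)
i=1: r=4+0=4, c=0*2+1+0=1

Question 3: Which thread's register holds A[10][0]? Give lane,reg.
8,2

r:10=>grp=2,rB=1  c:0=>cB=0,tig=0,lo=0
L=2*4+0=8  i=0*4+1*2+0=2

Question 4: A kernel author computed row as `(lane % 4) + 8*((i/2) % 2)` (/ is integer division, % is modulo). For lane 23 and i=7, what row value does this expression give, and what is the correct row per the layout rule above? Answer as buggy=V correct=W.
`(lane % 4) + 8*((i/2) % 2)`[23,7]->11
lane 23->23/4=5, 23 mod 4=3
i=7  r:5+8->13  c:2·3+1+8->15
row: 11 vs 13

buggy=11 correct=13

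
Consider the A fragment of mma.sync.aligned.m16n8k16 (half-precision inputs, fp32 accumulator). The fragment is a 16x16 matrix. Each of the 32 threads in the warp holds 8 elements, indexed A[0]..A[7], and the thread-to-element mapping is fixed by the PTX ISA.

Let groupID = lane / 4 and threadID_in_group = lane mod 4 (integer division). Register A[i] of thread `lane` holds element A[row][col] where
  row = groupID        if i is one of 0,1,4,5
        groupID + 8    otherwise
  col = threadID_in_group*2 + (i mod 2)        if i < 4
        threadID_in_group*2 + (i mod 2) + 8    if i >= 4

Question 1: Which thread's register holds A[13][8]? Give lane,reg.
20,6

r=13⇒gr=5,Rb=1  c=8⇒Cb=1,th=0,odd=0
L=5*4+0=20  i=1*4+1*2+0=6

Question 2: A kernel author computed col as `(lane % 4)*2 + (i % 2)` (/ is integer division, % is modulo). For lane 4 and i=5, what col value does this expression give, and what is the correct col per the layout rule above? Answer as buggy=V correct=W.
buggy=1 correct=9

`(lane % 4)*2 + (i % 2)`[4,5]⇒1
L=4⇒gr=4>>2=1, th=4&3=0
[5]⇒row 1+0=1  col 0·2+1+8=9
col: 1 vs 9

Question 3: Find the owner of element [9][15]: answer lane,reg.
7,7

r=9⇒gr=1,Rb=1  c=15⇒Cb=1,th=3,odd=1
L=1*4+3=7  i=1*4+1*2+1=7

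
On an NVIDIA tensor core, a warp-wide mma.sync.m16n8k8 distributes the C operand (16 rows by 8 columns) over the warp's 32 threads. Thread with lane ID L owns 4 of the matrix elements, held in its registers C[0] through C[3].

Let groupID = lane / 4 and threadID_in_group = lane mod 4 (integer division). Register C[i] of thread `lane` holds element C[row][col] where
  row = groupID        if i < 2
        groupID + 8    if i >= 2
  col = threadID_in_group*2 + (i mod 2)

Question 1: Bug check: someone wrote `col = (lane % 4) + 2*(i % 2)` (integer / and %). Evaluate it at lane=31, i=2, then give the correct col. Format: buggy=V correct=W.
buggy=3 correct=6

`(lane % 4) + 2*(i % 2)`[31,2]->3
31: g=7,t=3
[2] (7+8,3*2+0) = (15,6)
col: 3 vs 6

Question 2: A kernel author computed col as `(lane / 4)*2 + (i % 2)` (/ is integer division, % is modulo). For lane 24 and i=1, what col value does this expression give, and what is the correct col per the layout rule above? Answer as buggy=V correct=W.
`(lane / 4)*2 + (i % 2)`[24,1]->13
lane 24->24/4=6, 24 mod 4=0
i=1  r:6+0->6  c:2·0+1->1
col: 13 vs 1

buggy=13 correct=1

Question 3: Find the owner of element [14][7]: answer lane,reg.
27,3

r: 14->gid=6,r8=1  c: 7->tid=3,i&1=1
L=6*4+3=27  i=1*2+1=3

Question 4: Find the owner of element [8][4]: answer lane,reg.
2,2

r=8→G=0,rhi=1  c=4→T=2,p=0
L=0*4+2=2  i=1*2+0=2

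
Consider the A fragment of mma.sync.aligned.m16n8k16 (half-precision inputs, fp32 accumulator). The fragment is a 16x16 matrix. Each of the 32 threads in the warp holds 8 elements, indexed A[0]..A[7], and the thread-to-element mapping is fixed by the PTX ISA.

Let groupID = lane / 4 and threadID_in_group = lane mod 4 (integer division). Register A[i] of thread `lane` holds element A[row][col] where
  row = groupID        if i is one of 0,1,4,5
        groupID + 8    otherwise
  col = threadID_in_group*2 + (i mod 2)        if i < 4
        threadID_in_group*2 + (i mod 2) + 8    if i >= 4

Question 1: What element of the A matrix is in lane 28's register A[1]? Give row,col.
28: gr=7,th=0
[1] (7+0,0*2+1+0) = (7,1)

7,1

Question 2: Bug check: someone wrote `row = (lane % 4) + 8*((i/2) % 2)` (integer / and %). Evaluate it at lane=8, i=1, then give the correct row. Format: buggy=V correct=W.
`(lane % 4) + 8*((i/2) % 2)`[8,1]->0
L=8->gid=8>>2=2, tid=8&3=0
[1]->row 2+0=2  col 0·2+1+0=1
row: 0 vs 2

buggy=0 correct=2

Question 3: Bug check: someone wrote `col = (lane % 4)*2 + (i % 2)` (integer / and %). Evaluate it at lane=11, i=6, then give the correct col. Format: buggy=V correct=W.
`(lane % 4)*2 + (i % 2)`[11,6]=>6
11: grp=2,tig=3
[6] (2+8,3*2+0+8) = (10,14)
col: 6 vs 14

buggy=6 correct=14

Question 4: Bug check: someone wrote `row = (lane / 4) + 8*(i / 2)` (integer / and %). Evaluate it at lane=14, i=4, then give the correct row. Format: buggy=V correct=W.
buggy=19 correct=3

`(lane / 4) + 8*(i / 2)`[14,4]->19
lane 14: g=3 (14/4), t=2 (14%4)
i=4: r=3+0=3, c=2*2+0+8=12
row: 19 vs 3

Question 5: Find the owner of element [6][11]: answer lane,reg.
r: 6->gid=6,r8=0  c: 11->c8=1,tid=1,i&1=1
L=6*4+1=25  i=1*4+0*2+1=5

25,5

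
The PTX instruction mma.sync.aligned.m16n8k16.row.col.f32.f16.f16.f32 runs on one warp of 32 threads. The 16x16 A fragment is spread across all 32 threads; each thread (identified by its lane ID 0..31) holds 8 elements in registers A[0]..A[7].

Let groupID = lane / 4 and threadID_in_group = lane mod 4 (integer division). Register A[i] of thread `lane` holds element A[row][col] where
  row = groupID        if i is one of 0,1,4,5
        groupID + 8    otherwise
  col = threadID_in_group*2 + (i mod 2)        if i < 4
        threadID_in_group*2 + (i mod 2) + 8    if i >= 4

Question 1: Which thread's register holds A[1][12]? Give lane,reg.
r: 1->gid=1,r8=0  c: 12->c8=1,tid=2,i&1=0
L=1*4+2=6  i=1*4+0*2+0=4

6,4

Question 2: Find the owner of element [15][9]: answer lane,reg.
r:15=>grp=7,rB=1  c:9=>cB=1,tig=0,lo=1
L=7*4+0=28  i=1*4+1*2+1=7

28,7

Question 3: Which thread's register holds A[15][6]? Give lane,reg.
r=15→G=7,rhi=1  c=6→chi=0,T=3,p=0
L=7*4+3=31  i=0*4+1*2+0=2

31,2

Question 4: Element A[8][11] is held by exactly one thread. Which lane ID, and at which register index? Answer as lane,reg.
r:8=>grp=0,rB=1  c:11=>cB=1,tig=1,lo=1
L=0*4+1=1  i=1*4+1*2+1=7

1,7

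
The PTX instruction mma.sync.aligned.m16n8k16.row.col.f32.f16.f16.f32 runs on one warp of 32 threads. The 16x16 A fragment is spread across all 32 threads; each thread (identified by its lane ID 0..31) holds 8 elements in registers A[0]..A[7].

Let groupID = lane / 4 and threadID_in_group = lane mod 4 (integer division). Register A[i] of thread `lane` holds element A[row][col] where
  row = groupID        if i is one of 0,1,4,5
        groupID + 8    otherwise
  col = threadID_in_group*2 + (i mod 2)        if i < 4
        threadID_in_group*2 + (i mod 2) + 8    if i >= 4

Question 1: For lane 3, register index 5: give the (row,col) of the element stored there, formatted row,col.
L=3⇒gr=3>>2=0, th=3&3=3
[5]⇒row 0+0=0  col 3·2+1+8=15

0,15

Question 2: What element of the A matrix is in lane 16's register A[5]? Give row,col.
4,9

lane 16: grp=4 (16/4), tig=0 (16%4)
i=5: r=4+0=4, c=0*2+1+8=9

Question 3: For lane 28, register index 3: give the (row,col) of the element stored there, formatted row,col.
L=28=>grp=28>>2=7, tig=28&3=0
[3]=>row 7+8=15  col 0·2+1+0=1

15,1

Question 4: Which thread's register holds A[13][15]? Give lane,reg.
23,7

r=13→G=5,rhi=1  c=15→chi=1,T=3,p=1
L=5*4+3=23  i=1*4+1*2+1=7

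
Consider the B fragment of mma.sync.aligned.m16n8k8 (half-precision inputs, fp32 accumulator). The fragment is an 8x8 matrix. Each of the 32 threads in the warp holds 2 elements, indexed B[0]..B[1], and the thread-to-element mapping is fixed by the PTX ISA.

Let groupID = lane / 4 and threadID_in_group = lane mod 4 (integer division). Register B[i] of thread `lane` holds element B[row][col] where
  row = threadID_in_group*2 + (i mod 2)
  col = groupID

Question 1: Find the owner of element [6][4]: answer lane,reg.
19,0

c=4→G=4  r=6→T=3,p=0
L=4*4+3=19  i=0=0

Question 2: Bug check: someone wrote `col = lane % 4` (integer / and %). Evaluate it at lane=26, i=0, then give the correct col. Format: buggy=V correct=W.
buggy=2 correct=6

`lane % 4`[26,0]=>2
L=26=>grp=26>>2=6, tig=26&3=2
[0]=>row 2·2+0=4  col grp=6
col: 2 vs 6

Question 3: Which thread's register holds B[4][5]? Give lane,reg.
22,0

c:5=>grp=5  r:4=>tig=2,lo=0
L=5*4+2=22  i=0=0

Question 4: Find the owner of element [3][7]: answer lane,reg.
c=7⇒gr=7  r=3⇒th=1,odd=1
L=7*4+1=29  i=1=1

29,1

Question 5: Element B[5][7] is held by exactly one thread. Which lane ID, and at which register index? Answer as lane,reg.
30,1

c:7=>grp=7  r:5=>tig=2,lo=1
L=7*4+2=30  i=1=1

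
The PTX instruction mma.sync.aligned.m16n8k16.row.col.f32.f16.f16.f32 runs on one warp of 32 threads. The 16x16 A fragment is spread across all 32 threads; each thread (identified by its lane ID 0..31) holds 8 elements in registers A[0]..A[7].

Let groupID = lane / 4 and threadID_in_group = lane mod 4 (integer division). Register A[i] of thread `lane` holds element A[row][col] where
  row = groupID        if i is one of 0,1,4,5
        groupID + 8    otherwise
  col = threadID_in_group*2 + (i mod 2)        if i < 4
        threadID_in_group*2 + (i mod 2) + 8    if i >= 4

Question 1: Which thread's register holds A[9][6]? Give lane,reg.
7,2

r=9⇒gr=1,Rb=1  c=6⇒Cb=0,th=3,odd=0
L=1*4+3=7  i=0*4+1*2+0=2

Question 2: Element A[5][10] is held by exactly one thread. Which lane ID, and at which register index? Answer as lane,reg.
21,4

r=5⇒gr=5,Rb=0  c=10⇒Cb=1,th=1,odd=0
L=5*4+1=21  i=1*4+0*2+0=4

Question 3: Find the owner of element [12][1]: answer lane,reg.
r:12=>grp=4,rB=1  c:1=>cB=0,tig=0,lo=1
L=4*4+0=16  i=0*4+1*2+1=3

16,3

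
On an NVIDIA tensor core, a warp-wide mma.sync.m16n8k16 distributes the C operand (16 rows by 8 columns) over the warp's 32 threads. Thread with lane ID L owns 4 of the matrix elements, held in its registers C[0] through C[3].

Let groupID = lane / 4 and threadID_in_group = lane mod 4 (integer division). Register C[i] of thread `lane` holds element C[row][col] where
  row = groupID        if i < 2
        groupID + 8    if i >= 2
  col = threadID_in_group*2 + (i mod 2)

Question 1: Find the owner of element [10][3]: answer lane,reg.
9,3

r: 10->gid=2,r8=1  c: 3->tid=1,i&1=1
L=2*4+1=9  i=1*2+1=3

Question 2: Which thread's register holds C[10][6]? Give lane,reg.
r=10⇒gr=2,Rb=1  c=6⇒th=3,odd=0
L=2*4+3=11  i=1*2+0=2

11,2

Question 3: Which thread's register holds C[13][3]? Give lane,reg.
r: 13->gid=5,r8=1  c: 3->tid=1,i&1=1
L=5*4+1=21  i=1*2+1=3

21,3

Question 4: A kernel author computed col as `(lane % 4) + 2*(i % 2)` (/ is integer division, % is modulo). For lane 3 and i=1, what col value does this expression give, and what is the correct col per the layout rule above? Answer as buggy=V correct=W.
`(lane % 4) + 2*(i % 2)`[3,1]⇒5
L=3⇒gr=3>>2=0, th=3&3=3
[1]⇒row 0+0=0  col 3·2+1=7
col: 5 vs 7

buggy=5 correct=7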